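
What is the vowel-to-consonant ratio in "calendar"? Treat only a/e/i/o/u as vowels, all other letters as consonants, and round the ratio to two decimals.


Word: "calendar"
Vowels (a,e,i,o,u): 3
Consonants: 5
Ratio = 3/5
= 0.60


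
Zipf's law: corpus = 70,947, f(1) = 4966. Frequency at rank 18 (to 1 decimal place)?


Zipf's law: f(r) = f(1) / r
f(1) = 4966
f(18) = 4966 / 18
= 275.9 occurrences


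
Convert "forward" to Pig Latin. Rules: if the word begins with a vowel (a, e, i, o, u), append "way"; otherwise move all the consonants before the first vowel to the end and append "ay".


Word: "forward"
Starts with consonant(s) → move to end, add 'ay'
Consonant cluster: "f"
Pig Latin = "orwardfay"


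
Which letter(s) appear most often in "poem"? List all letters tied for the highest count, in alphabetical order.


Word: "poem"
Letter counts:
  'e': 1
  'm': 1
  'o': 1
  'p': 1
Maximum count = 1
Most frequent = 'e', 'm', 'o', 'p' (1 time each)


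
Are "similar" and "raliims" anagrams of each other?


Word 1: "similar" → sorted: aiilmrs
Word 2: "raliims" → sorted: aiilmrs
Same letters? aiilmrs == aiilmrs
Anagram = Yes


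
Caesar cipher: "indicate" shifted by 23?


Word: "indicate"
Shift: 23
Each letter → (letter + shift) mod 26:
  'i' (8) + 23 = 5 → 'f'
  'n' (13) + 23 = 10 → 'k'
  'd' (3) + 23 = 0 → 'a'
  'i' (8) + 23 = 5 → 'f'
  'c' (2) + 23 = 25 → 'z'
  'a' (0) + 23 = 23 → 'x'
  't' (19) + 23 = 16 → 'q'
  'e' (4) + 23 = 1 → 'b'
Result = "fkafzxqb"


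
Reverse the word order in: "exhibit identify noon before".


Original: "exhibit identify noon before"
Words (1..n): exhibit | identify | noon | before
Reversed (n..1): before | noon | identify | exhibit
Result = "before noon identify exhibit"


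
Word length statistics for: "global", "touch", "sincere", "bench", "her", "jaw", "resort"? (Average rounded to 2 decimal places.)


Lengths: "global"=6, "touch"=5, "sincere"=7, "bench"=5, "her"=3, "jaw"=3, "resort"=6
Sum = 35, Count = 7
Average = 35/7 = 5.00
= avg=5.00, min=3, max=7


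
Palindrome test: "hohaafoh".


Word: "hohaafoh"
Reversed: "hofaahoh"
Forward == Backward? hohaafoh != hofaahoh
Palindrome = No


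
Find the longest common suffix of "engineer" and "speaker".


Word 1: "engineer"
Word 2: "speaker"
Comparing from end:
  Pos -1: 'r' == 'r'
  Pos -2: 'e' == 'e'
  Pos -3: 'e' != 'k' (stop)
LCS = "er" (length 2)


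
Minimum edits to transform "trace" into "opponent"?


Word 1: "trace" (length 5)
Word 2: "opponent" (length 8)
One optimal edit sequence (insert/delete/substitute each cost 1):
  1. insert 'o'  (+1)
  2. substitute 't' -> 'p'  (+1)
  3. substitute 'r' -> 'p'  (+1)
  4. substitute 'a' -> 'o'  (+1)
  5. substitute 'c' -> 'n'  (+1)
  6. keep 'e'
  7. insert 'n'  (+1)
  8. insert 't'  (+1)
Total edit operations: 7
Edit distance = 7


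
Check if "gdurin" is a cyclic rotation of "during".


Word: "during", Candidate: "gdurin"
Method: check if candidate is substring of word+word
"duringduring" contains "gdurin"? Yes
Is rotation = Yes


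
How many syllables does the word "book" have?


Word: "book"
Syllable breakdown: book
Counting: 1 part
= 1 syllable


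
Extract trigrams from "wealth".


Word: "wealth" (length 6)
Number of trigrams = 6 - 3 + 1 = 4
  Position 0: "wea"
  Position 1: "eal"
  Position 2: "alt"
  Position 3: "lth"
Trigrams = "wea", "eal", "alt", "lth"


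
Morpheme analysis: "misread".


Word: "misread"
Morphemes: mis- / read
Each morpheme carries meaning
= 2 morphemes


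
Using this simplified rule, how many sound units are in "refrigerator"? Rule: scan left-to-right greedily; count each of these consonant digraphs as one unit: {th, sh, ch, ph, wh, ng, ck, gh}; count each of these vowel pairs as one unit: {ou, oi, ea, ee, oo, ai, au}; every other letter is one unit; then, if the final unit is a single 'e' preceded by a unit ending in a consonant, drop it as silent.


Word: "refrigerator" (12 letters)
Left-to-right scan:
  [1] 'r' (letter)
  [2] 'e' (letter)
  [3] 'f' (letter)
  [4] 'r' (letter)
  [5] 'i' (letter)
  [6] 'g' (letter)
  [7] 'e' (letter)
  [8] 'r' (letter)
  [9] 'a' (letter)
  [10] 't' (letter)
  [11] 'o' (letter)
  [12] 'r' (letter)
Units from scan: 12
Sound units = 12 units


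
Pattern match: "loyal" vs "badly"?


Pattern of "loyal": [0, 1, 2, 3, 0]
Pattern of "badly": [0, 1, 2, 3, 4]
Patterns do not match
Same pattern = No


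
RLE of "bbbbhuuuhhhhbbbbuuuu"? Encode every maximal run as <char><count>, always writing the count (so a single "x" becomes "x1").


String: "bbbbhuuuhhhhbbbbuuuu"
Scanning for consecutive runs:
  'b' x 4
  'h' x 1
  'u' x 3
  'h' x 4
  'b' x 4
  'u' x 4
RLE = "b4h1u3h4b4u4"


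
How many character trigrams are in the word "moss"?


Word: "moss" (length 4)
Number of 3-grams = length - 3 + 1 = 4 - 3 + 1
= 2


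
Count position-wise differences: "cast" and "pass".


Comparing character by character (same length = 4):
  Pos 0: 'c' vs 'p' !=
  Pos 1: 'a' vs 'a' =
  Pos 2: 's' vs 's' =
  Pos 3: 't' vs 's' !=
Hamming distance = 2


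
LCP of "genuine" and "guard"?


Word 1: "genuine"
Word 2: "guard"
Comparing from start:
  Pos 0: 'g' == 'g'
  Pos 1: 'e' != 'u' (stop)
LCP = "g" (length 1)


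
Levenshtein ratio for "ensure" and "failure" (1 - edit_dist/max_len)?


Word 1: "ensure" (length 6)
Word 2: "failure" (length 7)
One optimal edit sequence:
  1. insert 'f'  (+1)
  2. substitute 'e' -> 'a'  (+1)
  3. substitute 'n' -> 'i'  (+1)
  4. substitute 's' -> 'l'  (+1)
  5. keep 'u'
  6. keep 'r'
  7. keep 'e'
Edit distance = 4
Max length = max(6, 7) = 7
Similarity = 1 - 4/7
= 0.4286


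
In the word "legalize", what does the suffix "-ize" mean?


Suffix: -ize
Example: legalize (legal + -ize)
Meaning = to make


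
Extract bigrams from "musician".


Word: "musician" (length 8)
Number of bigrams = 8 - 2 + 1 = 7
  Position 0: "mu"
  Position 1: "us"
  Position 2: "si"
  Position 3: "ic"
  Position 4: "ci"
  Position 5: "ia"
  Position 6: "an"
Bigrams = "mu", "us", "si", "ic", "ci", "ia", "an"


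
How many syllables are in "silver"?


Word: "silver"
Syllable breakdown: sil | ver
Counting: 2 parts
= 2 syllables


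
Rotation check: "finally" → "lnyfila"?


Word: "finally", Candidate: "lnyfila"
Method: check if candidate is substring of word+word
"finallyfinally" contains "lnyfila"? No
Is rotation = No


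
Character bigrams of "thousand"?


Word: "thousand" (length 8)
Number of bigrams = 8 - 2 + 1 = 7
  Position 0: "th"
  Position 1: "ho"
  Position 2: "ou"
  Position 3: "us"
  Position 4: "sa"
  Position 5: "an"
  Position 6: "nd"
Bigrams = "th", "ho", "ou", "us", "sa", "an", "nd"


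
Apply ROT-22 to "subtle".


Word: "subtle"
Shift: 22
Each letter → (letter + shift) mod 26:
  's' (18) + 22 = 14 → 'o'
  'u' (20) + 22 = 16 → 'q'
  'b' (1) + 22 = 23 → 'x'
  't' (19) + 22 = 15 → 'p'
  'l' (11) + 22 = 7 → 'h'
  'e' (4) + 22 = 0 → 'a'
Result = "oqxpha"


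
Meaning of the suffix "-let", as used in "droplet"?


Suffix: -let
Example: droplet (drop + -let)
Meaning = small


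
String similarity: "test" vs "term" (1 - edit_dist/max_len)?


Word 1: "test" (length 4)
Word 2: "term" (length 4)
One optimal edit sequence:
  1. keep 't'
  2. keep 'e'
  3. substitute 's' -> 'r'  (+1)
  4. substitute 't' -> 'm'  (+1)
Edit distance = 2
Max length = max(4, 4) = 4
Similarity = 1 - 2/4
= 0.5000


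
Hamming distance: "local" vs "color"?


Comparing character by character (same length = 5):
  Pos 0: 'l' vs 'c' !=
  Pos 1: 'o' vs 'o' =
  Pos 2: 'c' vs 'l' !=
  Pos 3: 'a' vs 'o' !=
  Pos 4: 'l' vs 'r' !=
Hamming distance = 4


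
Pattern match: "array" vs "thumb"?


Pattern of "array": [0, 1, 1, 0, 2]
Pattern of "thumb": [0, 1, 2, 3, 4]
Patterns do not match
Same pattern = No


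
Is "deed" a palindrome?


Word: "deed"
Reversed: "deed"
Forward == Backward? deed == deed
Palindrome = Yes


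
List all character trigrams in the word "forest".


Word: "forest" (length 6)
Number of trigrams = 6 - 3 + 1 = 4
  Position 0: "for"
  Position 1: "ore"
  Position 2: "res"
  Position 3: "est"
Trigrams = "for", "ore", "res", "est"


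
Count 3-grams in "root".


Word: "root" (length 4)
Number of 3-grams = length - 3 + 1 = 4 - 3 + 1
= 2


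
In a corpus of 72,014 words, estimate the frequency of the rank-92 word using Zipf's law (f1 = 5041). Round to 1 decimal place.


Zipf's law: f(r) = f(1) / r
f(1) = 5041
f(92) = 5041 / 92
= 54.8 occurrences


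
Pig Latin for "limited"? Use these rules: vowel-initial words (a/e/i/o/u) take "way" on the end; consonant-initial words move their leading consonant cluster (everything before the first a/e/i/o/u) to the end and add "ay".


Word: "limited"
Starts with consonant(s) → move to end, add 'ay'
Consonant cluster: "l"
Pig Latin = "imitedlay"


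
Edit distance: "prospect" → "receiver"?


Word 1: "prospect" (length 8)
Word 2: "receiver" (length 8)
One optimal edit sequence (insert/delete/substitute each cost 1):
  1. substitute 'p' -> 'r'  (+1)
  2. substitute 'r' -> 'e'  (+1)
  3. substitute 'o' -> 'c'  (+1)
  4. substitute 's' -> 'e'  (+1)
  5. substitute 'p' -> 'i'  (+1)
  6. substitute 'e' -> 'v'  (+1)
  7. substitute 'c' -> 'e'  (+1)
  8. substitute 't' -> 'r'  (+1)
Total edit operations: 8
Edit distance = 8


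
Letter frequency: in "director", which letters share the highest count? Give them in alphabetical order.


Word: "director"
Letter counts:
  'c': 1
  'd': 1
  'e': 1
  'i': 1
  'o': 1
  'r': 2
  't': 1
Maximum count = 2
Most frequent = 'r' (2 times each)


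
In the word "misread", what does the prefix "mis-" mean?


Prefix: mis-
As in: misread -> mis- + read
Meaning = wrongly


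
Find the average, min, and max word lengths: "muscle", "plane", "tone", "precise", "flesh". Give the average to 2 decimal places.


Lengths: "muscle"=6, "plane"=5, "tone"=4, "precise"=7, "flesh"=5
Sum = 27, Count = 5
Average = 27/5 = 5.40
= avg=5.40, min=4, max=7


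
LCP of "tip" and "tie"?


Word 1: "tip"
Word 2: "tie"
Comparing from start:
  Pos 0: 't' == 't'
  Pos 1: 'i' == 'i'
  Pos 2: 'p' != 'e' (stop)
LCP = "ti" (length 2)


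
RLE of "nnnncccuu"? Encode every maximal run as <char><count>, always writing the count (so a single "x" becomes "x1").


String: "nnnncccuu"
Scanning for consecutive runs:
  'n' x 4
  'c' x 3
  'u' x 2
RLE = "n4c3u2"


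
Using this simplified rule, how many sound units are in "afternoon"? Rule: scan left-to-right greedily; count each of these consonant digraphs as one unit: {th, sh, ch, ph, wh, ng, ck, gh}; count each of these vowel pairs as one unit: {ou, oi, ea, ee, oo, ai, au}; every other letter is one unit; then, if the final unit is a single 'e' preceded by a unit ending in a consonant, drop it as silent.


Word: "afternoon" (9 letters)
Left-to-right scan:
  1. 'a' (letter)
  2. 'f' (letter)
  3. 't' (letter)
  4. 'e' (letter)
  5. 'r' (letter)
  6. 'n' (letter)
  7. 'oo' (vowel-pair)
  8. 'n' (letter)
Units from scan: 8
Sound units = 8 units


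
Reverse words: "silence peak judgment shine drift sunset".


Original: "silence peak judgment shine drift sunset"
Words (1..n): silence | peak | judgment | shine | drift | sunset
Reversed (n..1): sunset | drift | shine | judgment | peak | silence
Result = "sunset drift shine judgment peak silence"


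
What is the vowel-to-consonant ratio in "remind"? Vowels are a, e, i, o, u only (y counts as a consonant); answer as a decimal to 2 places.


Word: "remind"
Vowels (a,e,i,o,u): 2
Consonants: 4
Ratio = 2/4
= 0.50


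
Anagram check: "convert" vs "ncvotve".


Word 1: "convert" → sorted: cenortv
Word 2: "ncvotve" → sorted: cenotvv
Same letters? cenortv != cenotvv
Anagram = No


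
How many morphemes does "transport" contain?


Word: "transport"
Morphemes: trans- / port
Each morpheme carries meaning
= 2 morphemes


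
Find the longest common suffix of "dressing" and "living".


Word 1: "dressing"
Word 2: "living"
Comparing from end:
  Pos -1: 'g' == 'g'
  Pos -2: 'n' == 'n'
  Pos -3: 'i' == 'i'
  Pos -4: 's' != 'v' (stop)
LCS = "ing" (length 3)


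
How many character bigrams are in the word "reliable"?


Word: "reliable" (length 8)
Number of 2-grams = length - 2 + 1 = 8 - 2 + 1
= 7


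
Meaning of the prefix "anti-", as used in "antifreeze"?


Prefix: anti-
Example: antifreeze (anti- + freeze)
Meaning = against


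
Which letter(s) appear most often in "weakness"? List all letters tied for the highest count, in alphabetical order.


Word: "weakness"
Letter counts:
  'a': 1
  'e': 2
  'k': 1
  'n': 1
  's': 2
  'w': 1
Maximum count = 2
Most frequent = 'e', 's' (2 times each)


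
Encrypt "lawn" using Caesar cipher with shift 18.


Word: "lawn"
Shift: 18
Each letter → (letter + shift) mod 26:
  'l' (11) + 18 = 3 → 'd'
  'a' (0) + 18 = 18 → 's'
  'w' (22) + 18 = 14 → 'o'
  'n' (13) + 18 = 5 → 'f'
Result = "dsof"


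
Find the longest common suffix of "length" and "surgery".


Word 1: "length"
Word 2: "surgery"
Comparing from end:
  Pos -1: 'h' != 'y' (stop)
LCS = "" (length 0)


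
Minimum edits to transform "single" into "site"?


Word 1: "single" (length 6)
Word 2: "site" (length 4)
One optimal edit sequence (insert/delete/substitute each cost 1):
  1. keep 's'
  2. keep 'i'
  3. delete 'n'  (+1)
  4. delete 'g'  (+1)
  5. substitute 'l' -> 't'  (+1)
  6. keep 'e'
Total edit operations: 3
Edit distance = 3


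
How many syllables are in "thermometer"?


Word: "thermometer"
Syllable breakdown: ther-mom-e-ter
Counting: 4 parts
= 4 syllables


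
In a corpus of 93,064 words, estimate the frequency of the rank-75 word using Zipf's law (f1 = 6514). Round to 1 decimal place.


Zipf's law: f(r) = f(1) / r
f(1) = 6514
f(75) = 6514 / 75
= 86.9 occurrences


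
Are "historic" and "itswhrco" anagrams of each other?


Word 1: "historic" → sorted: chiiorst
Word 2: "itswhrco" → sorted: chiorstw
Same letters? chiiorst != chiorstw
Anagram = No


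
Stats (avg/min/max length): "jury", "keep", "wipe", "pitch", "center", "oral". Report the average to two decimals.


Lengths: "jury"=4, "keep"=4, "wipe"=4, "pitch"=5, "center"=6, "oral"=4
Sum = 27, Count = 6
Average = 27/6 = 4.50
= avg=4.50, min=4, max=6


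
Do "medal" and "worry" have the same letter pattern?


Pattern of "medal": [0, 1, 2, 3, 4]
Pattern of "worry": [0, 1, 2, 2, 3]
Patterns do not match
Same pattern = No


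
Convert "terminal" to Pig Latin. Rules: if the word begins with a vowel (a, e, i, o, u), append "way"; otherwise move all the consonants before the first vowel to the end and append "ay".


Word: "terminal"
Starts with consonant(s) → move to end, add 'ay'
Consonant cluster: "t"
Pig Latin = "erminaltay"


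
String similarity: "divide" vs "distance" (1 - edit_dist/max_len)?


Word 1: "divide" (length 6)
Word 2: "distance" (length 8)
One optimal edit sequence:
  1. keep 'd'
  2. keep 'i'
  3. insert 's'  (+1)
  4. insert 't'  (+1)
  5. substitute 'v' -> 'a'  (+1)
  6. substitute 'i' -> 'n'  (+1)
  7. substitute 'd' -> 'c'  (+1)
  8. keep 'e'
Edit distance = 5
Max length = max(6, 8) = 8
Similarity = 1 - 5/8
= 0.3750


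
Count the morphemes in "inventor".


Word: "inventor"
Morphemes: invent | -or
Each morpheme carries meaning
= 2 morphemes


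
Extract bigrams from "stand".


Word: "stand" (length 5)
Number of bigrams = 5 - 2 + 1 = 4
  Position 0: "st"
  Position 1: "ta"
  Position 2: "an"
  Position 3: "nd"
Bigrams = "st", "ta", "an", "nd"


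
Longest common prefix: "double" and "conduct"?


Word 1: "double"
Word 2: "conduct"
Comparing from start:
  Pos 0: 'd' != 'c' (stop)
LCP = "" (length 0)


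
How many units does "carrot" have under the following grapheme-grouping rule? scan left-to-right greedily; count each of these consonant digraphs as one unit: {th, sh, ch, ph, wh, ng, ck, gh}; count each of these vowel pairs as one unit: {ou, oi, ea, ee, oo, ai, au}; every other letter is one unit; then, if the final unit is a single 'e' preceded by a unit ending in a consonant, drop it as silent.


Word: "carrot" (6 letters)
Left-to-right scan:
  (1) 'c' (letter)
  (2) 'a' (letter)
  (3) 'r' (letter)
  (4) 'r' (letter)
  (5) 'o' (letter)
  (6) 't' (letter)
Units from scan: 6
Sound units = 6 units


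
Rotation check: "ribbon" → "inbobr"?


Word: "ribbon", Candidate: "inbobr"
Method: check if candidate is substring of word+word
"ribbonribbon" contains "inbobr"? No
Is rotation = No


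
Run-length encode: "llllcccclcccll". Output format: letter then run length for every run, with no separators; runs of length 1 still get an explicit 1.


String: "llllcccclcccll"
Scanning for consecutive runs:
  'l' x 4
  'c' x 4
  'l' x 1
  'c' x 3
  'l' x 2
RLE = "l4c4l1c3l2"


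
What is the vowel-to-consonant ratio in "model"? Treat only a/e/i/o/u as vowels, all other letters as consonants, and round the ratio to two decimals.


Word: "model"
Vowels (a,e,i,o,u): 2
Consonants: 3
Ratio = 2/3
= 0.67


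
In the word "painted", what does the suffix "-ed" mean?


Suffix: -ed
Example: painted (paint + -ed)
Meaning = past tense


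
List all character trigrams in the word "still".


Word: "still" (length 5)
Number of trigrams = 5 - 3 + 1 = 3
  Position 0: "sti"
  Position 1: "til"
  Position 2: "ill"
Trigrams = "sti", "til", "ill"


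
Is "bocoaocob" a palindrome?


Word: "bocoaocob"
Reversed: "bocoaocob"
Forward == Backward? bocoaocob == bocoaocob
Palindrome = Yes


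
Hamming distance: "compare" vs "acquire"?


Comparing character by character (same length = 7):
  Pos 0: 'c' vs 'a' !=
  Pos 1: 'o' vs 'c' !=
  Pos 2: 'm' vs 'q' !=
  Pos 3: 'p' vs 'u' !=
  Pos 4: 'a' vs 'i' !=
  Pos 5: 'r' vs 'r' =
  Pos 6: 'e' vs 'e' =
Hamming distance = 5


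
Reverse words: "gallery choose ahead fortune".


Original: "gallery choose ahead fortune"
Words (1..n): gallery | choose | ahead | fortune
Reversed (n..1): fortune | ahead | choose | gallery
Result = "fortune ahead choose gallery"


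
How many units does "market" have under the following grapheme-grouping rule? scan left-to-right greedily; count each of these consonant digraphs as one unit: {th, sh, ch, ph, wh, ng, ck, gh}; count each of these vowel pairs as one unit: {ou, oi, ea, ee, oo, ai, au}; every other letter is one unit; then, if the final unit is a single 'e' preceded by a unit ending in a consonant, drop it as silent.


Word: "market" (6 letters)
Left-to-right scan:
  [1] 'm' (letter)
  [2] 'a' (letter)
  [3] 'r' (letter)
  [4] 'k' (letter)
  [5] 'e' (letter)
  [6] 't' (letter)
Units from scan: 6
Sound units = 6 units


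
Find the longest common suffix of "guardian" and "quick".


Word 1: "guardian"
Word 2: "quick"
Comparing from end:
  Pos -1: 'n' != 'k' (stop)
LCS = "" (length 0)


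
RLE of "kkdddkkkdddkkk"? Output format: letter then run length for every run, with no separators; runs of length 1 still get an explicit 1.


String: "kkdddkkkdddkkk"
Scanning for consecutive runs:
  'k' x 2
  'd' x 3
  'k' x 3
  'd' x 3
  'k' x 3
RLE = "k2d3k3d3k3"


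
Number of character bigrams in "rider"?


Word: "rider" (length 5)
Number of 2-grams = length - 2 + 1 = 5 - 2 + 1
= 4


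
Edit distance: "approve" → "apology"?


Word 1: "approve" (length 7)
Word 2: "apology" (length 7)
One optimal edit sequence (insert/delete/substitute each cost 1):
  1. keep 'a'
  2. keep 'p'
  3. substitute 'p' -> 'o'  (+1)
  4. substitute 'r' -> 'l'  (+1)
  5. keep 'o'
  6. substitute 'v' -> 'g'  (+1)
  7. substitute 'e' -> 'y'  (+1)
Total edit operations: 4
Edit distance = 4


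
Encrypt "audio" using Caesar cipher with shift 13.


Word: "audio"
Shift: 13
Each letter → (letter + shift) mod 26:
  'a' (0) + 13 = 13 → 'n'
  'u' (20) + 13 = 7 → 'h'
  'd' (3) + 13 = 16 → 'q'
  'i' (8) + 13 = 21 → 'v'
  'o' (14) + 13 = 1 → 'b'
Result = "nhqvb"


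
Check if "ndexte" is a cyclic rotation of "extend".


Word: "extend", Candidate: "ndexte"
Method: check if candidate is substring of word+word
"extendextend" contains "ndexte"? Yes
Is rotation = Yes


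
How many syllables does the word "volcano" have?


Word: "volcano"
Syllable breakdown: vol · ca · no
Counting: 3 parts
= 3 syllables


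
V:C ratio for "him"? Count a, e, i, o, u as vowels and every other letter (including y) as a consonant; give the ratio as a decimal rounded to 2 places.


Word: "him"
Vowels (a,e,i,o,u): 1
Consonants: 2
Ratio = 1/2
= 0.50


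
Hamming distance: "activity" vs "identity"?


Comparing character by character (same length = 8):
  Pos 0: 'a' vs 'i' !=
  Pos 1: 'c' vs 'd' !=
  Pos 2: 't' vs 'e' !=
  Pos 3: 'i' vs 'n' !=
  Pos 4: 'v' vs 't' !=
  Pos 5: 'i' vs 'i' =
  Pos 6: 't' vs 't' =
  Pos 7: 'y' vs 'y' =
Hamming distance = 5


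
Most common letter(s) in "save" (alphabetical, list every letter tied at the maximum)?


Word: "save"
Letter counts:
  'a': 1
  'e': 1
  's': 1
  'v': 1
Maximum count = 1
Most frequent = 'a', 'e', 's', 'v' (1 time each)


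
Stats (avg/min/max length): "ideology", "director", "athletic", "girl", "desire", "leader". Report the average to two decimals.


Lengths: "ideology"=8, "director"=8, "athletic"=8, "girl"=4, "desire"=6, "leader"=6
Sum = 40, Count = 6
Average = 40/6 = 6.67
= avg=6.67, min=4, max=8


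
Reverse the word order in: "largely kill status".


Original: "largely kill status"
Words (1..n): largely | kill | status
Reversed (n..1): status | kill | largely
Result = "status kill largely"


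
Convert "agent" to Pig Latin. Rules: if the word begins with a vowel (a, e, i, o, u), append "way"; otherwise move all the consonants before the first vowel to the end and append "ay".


Word: "agent"
Starts with vowel → add 'way'
Pig Latin = "agentway"


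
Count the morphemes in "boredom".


Word: "boredom"
Morphemes: bore + -dom
Each morpheme carries meaning
= 2 morphemes


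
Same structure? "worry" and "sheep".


Pattern of "worry": [0, 1, 2, 2, 3]
Pattern of "sheep": [0, 1, 2, 2, 3]
Patterns match
Same pattern = Yes


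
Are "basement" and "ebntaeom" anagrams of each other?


Word 1: "basement" → sorted: abeemnst
Word 2: "ebntaeom" → sorted: abeemnot
Same letters? abeemnst != abeemnot
Anagram = No


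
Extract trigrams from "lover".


Word: "lover" (length 5)
Number of trigrams = 5 - 3 + 1 = 3
  Position 0: "lov"
  Position 1: "ove"
  Position 2: "ver"
Trigrams = "lov", "ove", "ver"


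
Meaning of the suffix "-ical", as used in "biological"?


Suffix: -ical
As in: biological -> biology + -ical, with a spelling change
Meaning = relating to


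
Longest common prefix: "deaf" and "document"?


Word 1: "deaf"
Word 2: "document"
Comparing from start:
  Pos 0: 'd' == 'd'
  Pos 1: 'e' != 'o' (stop)
LCP = "d" (length 1)


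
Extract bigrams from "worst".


Word: "worst" (length 5)
Number of bigrams = 5 - 2 + 1 = 4
  Position 0: "wo"
  Position 1: "or"
  Position 2: "rs"
  Position 3: "st"
Bigrams = "wo", "or", "rs", "st"


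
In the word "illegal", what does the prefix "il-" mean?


Prefix: il-
As in: illegal -> il- + legal
Meaning = not


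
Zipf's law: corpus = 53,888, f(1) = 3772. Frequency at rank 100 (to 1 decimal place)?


Zipf's law: f(r) = f(1) / r
f(1) = 3772
f(100) = 3772 / 100
= 37.7 occurrences


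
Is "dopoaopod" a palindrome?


Word: "dopoaopod"
Reversed: "dopoaopod"
Forward == Backward? dopoaopod == dopoaopod
Palindrome = Yes


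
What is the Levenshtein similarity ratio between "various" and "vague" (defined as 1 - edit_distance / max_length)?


Word 1: "various" (length 7)
Word 2: "vague" (length 5)
One optimal edit sequence:
  1. keep 'v'
  2. keep 'a'
  3. delete 'r'  (+1)
  4. delete 'i'  (+1)
  5. substitute 'o' -> 'g'  (+1)
  6. keep 'u'
  7. substitute 's' -> 'e'  (+1)
Edit distance = 4
Max length = max(7, 5) = 7
Similarity = 1 - 4/7
= 0.4286


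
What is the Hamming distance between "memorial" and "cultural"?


Comparing character by character (same length = 8):
  Pos 0: 'm' vs 'c' !=
  Pos 1: 'e' vs 'u' !=
  Pos 2: 'm' vs 'l' !=
  Pos 3: 'o' vs 't' !=
  Pos 4: 'r' vs 'u' !=
  Pos 5: 'i' vs 'r' !=
  Pos 6: 'a' vs 'a' =
  Pos 7: 'l' vs 'l' =
Hamming distance = 6


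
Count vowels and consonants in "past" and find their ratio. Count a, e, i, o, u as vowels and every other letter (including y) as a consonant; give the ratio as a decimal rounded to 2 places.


Word: "past"
Vowels (a,e,i,o,u): 1
Consonants: 3
Ratio = 1/3
= 0.33


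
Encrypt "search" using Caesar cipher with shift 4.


Word: "search"
Shift: 4
Each letter → (letter + shift) mod 26:
  's' (18) + 4 = 22 → 'w'
  'e' (4) + 4 = 8 → 'i'
  'a' (0) + 4 = 4 → 'e'
  'r' (17) + 4 = 21 → 'v'
  'c' (2) + 4 = 6 → 'g'
  'h' (7) + 4 = 11 → 'l'
Result = "wievgl"


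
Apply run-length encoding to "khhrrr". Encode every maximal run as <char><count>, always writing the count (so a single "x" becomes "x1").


String: "khhrrr"
Scanning for consecutive runs:
  'k' x 1
  'h' x 2
  'r' x 3
RLE = "k1h2r3"


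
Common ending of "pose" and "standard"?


Word 1: "pose"
Word 2: "standard"
Comparing from end:
  Pos -1: 'e' != 'd' (stop)
LCS = "" (length 0)


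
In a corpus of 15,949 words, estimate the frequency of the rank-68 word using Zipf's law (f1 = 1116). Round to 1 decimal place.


Zipf's law: f(r) = f(1) / r
f(1) = 1116
f(68) = 1116 / 68
= 16.4 occurrences


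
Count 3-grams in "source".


Word: "source" (length 6)
Number of 3-grams = length - 3 + 1 = 6 - 3 + 1
= 4


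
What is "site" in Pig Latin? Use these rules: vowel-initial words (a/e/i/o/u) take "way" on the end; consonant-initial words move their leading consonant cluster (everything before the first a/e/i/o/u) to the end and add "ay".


Word: "site"
Starts with consonant(s) → move to end, add 'ay'
Consonant cluster: "s"
Pig Latin = "itesay"


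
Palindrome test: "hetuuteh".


Word: "hetuuteh"
Reversed: "hetuuteh"
Forward == Backward? hetuuteh == hetuuteh
Palindrome = Yes


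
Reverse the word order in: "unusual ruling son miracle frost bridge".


Original: "unusual ruling son miracle frost bridge"
Words (1..n): unusual | ruling | son | miracle | frost | bridge
Reversed (n..1): bridge | frost | miracle | son | ruling | unusual
Result = "bridge frost miracle son ruling unusual"


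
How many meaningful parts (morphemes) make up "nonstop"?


Word: "nonstop"
Morphemes: non- / stop
Each morpheme carries meaning
= 2 morphemes


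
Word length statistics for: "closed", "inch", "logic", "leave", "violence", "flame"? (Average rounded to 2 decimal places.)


Lengths: "closed"=6, "inch"=4, "logic"=5, "leave"=5, "violence"=8, "flame"=5
Sum = 33, Count = 6
Average = 33/6 = 5.50
= avg=5.50, min=4, max=8


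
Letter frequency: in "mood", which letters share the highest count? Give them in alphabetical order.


Word: "mood"
Letter counts:
  'd': 1
  'm': 1
  'o': 2
Maximum count = 2
Most frequent = 'o' (2 times each)


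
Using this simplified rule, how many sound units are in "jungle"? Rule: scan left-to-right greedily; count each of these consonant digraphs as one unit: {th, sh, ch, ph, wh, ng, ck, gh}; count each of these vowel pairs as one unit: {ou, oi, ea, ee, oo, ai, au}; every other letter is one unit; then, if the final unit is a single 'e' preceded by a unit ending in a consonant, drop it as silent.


Word: "jungle" (6 letters)
Left-to-right scan:
  [1] 'j' (letter)
  [2] 'u' (letter)
  [3] 'ng' (digraph)
  [4] 'l' (letter)
  [5] 'e' (letter)
Units from scan: 5
Final unit is 'e' after a consonant -> drop as silent (-1)
Sound units = 4 units


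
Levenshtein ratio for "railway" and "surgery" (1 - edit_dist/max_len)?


Word 1: "railway" (length 7)
Word 2: "surgery" (length 7)
One optimal edit sequence:
  1. substitute 'r' -> 's'  (+1)
  2. substitute 'a' -> 'u'  (+1)
  3. substitute 'i' -> 'r'  (+1)
  4. substitute 'l' -> 'g'  (+1)
  5. substitute 'w' -> 'e'  (+1)
  6. substitute 'a' -> 'r'  (+1)
  7. keep 'y'
Edit distance = 6
Max length = max(7, 7) = 7
Similarity = 1 - 6/7
= 0.1429


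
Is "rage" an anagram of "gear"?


Word 1: "gear" → sorted: aegr
Word 2: "rage" → sorted: aegr
Same letters? aegr == aegr
Anagram = Yes


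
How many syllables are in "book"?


Word: "book"
Syllable breakdown: book
Counting: 1 part
= 1 syllable


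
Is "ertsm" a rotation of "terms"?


Word: "terms", Candidate: "ertsm"
Method: check if candidate is substring of word+word
"termsterms" contains "ertsm"? No
Is rotation = No


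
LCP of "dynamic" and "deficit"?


Word 1: "dynamic"
Word 2: "deficit"
Comparing from start:
  Pos 0: 'd' == 'd'
  Pos 1: 'y' != 'e' (stop)
LCP = "d" (length 1)


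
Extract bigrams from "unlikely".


Word: "unlikely" (length 8)
Number of bigrams = 8 - 2 + 1 = 7
  Position 0: "un"
  Position 1: "nl"
  Position 2: "li"
  Position 3: "ik"
  Position 4: "ke"
  Position 5: "el"
  Position 6: "ly"
Bigrams = "un", "nl", "li", "ik", "ke", "el", "ly"


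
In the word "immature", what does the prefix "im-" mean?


Prefix: im-
Example: immature (im- + mature)
Meaning = not / into


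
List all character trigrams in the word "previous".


Word: "previous" (length 8)
Number of trigrams = 8 - 3 + 1 = 6
  Position 0: "pre"
  Position 1: "rev"
  Position 2: "evi"
  Position 3: "vio"
  Position 4: "iou"
  Position 5: "ous"
Trigrams = "pre", "rev", "evi", "vio", "iou", "ous"


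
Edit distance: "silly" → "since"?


Word 1: "silly" (length 5)
Word 2: "since" (length 5)
One optimal edit sequence (insert/delete/substitute each cost 1):
  1. keep 's'
  2. keep 'i'
  3. substitute 'l' -> 'n'  (+1)
  4. substitute 'l' -> 'c'  (+1)
  5. substitute 'y' -> 'e'  (+1)
Total edit operations: 3
Edit distance = 3


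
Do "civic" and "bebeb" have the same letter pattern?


Pattern of "civic": [0, 1, 2, 1, 0]
Pattern of "bebeb": [0, 1, 0, 1, 0]
Patterns do not match
Same pattern = No


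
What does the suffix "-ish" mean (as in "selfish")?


Suffix: -ish
Example: selfish = self + -ish
Meaning = somewhat / having the qualities of


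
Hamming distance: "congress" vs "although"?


Comparing character by character (same length = 8):
  Pos 0: 'c' vs 'a' !=
  Pos 1: 'o' vs 'l' !=
  Pos 2: 'n' vs 't' !=
  Pos 3: 'g' vs 'h' !=
  Pos 4: 'r' vs 'o' !=
  Pos 5: 'e' vs 'u' !=
  Pos 6: 's' vs 'g' !=
  Pos 7: 's' vs 'h' !=
Hamming distance = 8


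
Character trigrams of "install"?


Word: "install" (length 7)
Number of trigrams = 7 - 3 + 1 = 5
  Position 0: "ins"
  Position 1: "nst"
  Position 2: "sta"
  Position 3: "tal"
  Position 4: "all"
Trigrams = "ins", "nst", "sta", "tal", "all"


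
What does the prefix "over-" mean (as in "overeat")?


Prefix: over-
As in: overeat -> over- + eat
Meaning = excessive


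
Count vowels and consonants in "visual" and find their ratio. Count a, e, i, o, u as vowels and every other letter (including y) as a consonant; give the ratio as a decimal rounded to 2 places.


Word: "visual"
Vowels (a,e,i,o,u): 3
Consonants: 3
Ratio = 3/3
= 1.00


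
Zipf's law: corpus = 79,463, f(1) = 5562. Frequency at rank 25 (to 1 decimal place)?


Zipf's law: f(r) = f(1) / r
f(1) = 5562
f(25) = 5562 / 25
= 222.5 occurrences


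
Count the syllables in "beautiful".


Word: "beautiful"
Syllable breakdown: beau / ti / ful
Counting: 3 parts
= 3 syllables


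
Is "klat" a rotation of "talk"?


Word: "talk", Candidate: "klat"
Method: check if candidate is substring of word+word
"talktalk" contains "klat"? No
Is rotation = No


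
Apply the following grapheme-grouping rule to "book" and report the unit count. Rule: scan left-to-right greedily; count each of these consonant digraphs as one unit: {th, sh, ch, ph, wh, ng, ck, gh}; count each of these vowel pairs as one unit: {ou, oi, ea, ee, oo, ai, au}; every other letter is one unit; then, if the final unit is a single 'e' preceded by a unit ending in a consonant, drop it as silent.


Word: "book" (4 letters)
Left-to-right scan:
  (1) 'b' (letter)
  (2) 'oo' (vowel-pair)
  (3) 'k' (letter)
Units from scan: 3
Sound units = 3 units


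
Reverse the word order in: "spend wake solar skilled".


Original: "spend wake solar skilled"
Words (1..n): spend | wake | solar | skilled
Reversed (n..1): skilled | solar | wake | spend
Result = "skilled solar wake spend"


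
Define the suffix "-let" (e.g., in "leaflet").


Suffix: -let
As in: leaflet -> leaf + -let
Meaning = small


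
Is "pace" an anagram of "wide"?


Word 1: "wide" → sorted: deiw
Word 2: "pace" → sorted: acep
Same letters? deiw != acep
Anagram = No


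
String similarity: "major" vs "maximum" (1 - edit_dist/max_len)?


Word 1: "major" (length 5)
Word 2: "maximum" (length 7)
One optimal edit sequence:
  1. keep 'm'
  2. keep 'a'
  3. insert 'x'  (+1)
  4. insert 'i'  (+1)
  5. substitute 'j' -> 'm'  (+1)
  6. substitute 'o' -> 'u'  (+1)
  7. substitute 'r' -> 'm'  (+1)
Edit distance = 5
Max length = max(5, 7) = 7
Similarity = 1 - 5/7
= 0.2857


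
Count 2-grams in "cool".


Word: "cool" (length 4)
Number of 2-grams = length - 2 + 1 = 4 - 2 + 1
= 3


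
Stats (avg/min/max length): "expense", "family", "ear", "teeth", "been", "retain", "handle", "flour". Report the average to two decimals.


Lengths: "expense"=7, "family"=6, "ear"=3, "teeth"=5, "been"=4, "retain"=6, "handle"=6, "flour"=5
Sum = 42, Count = 8
Average = 42/8 = 5.25
= avg=5.25, min=3, max=7


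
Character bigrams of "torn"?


Word: "torn" (length 4)
Number of bigrams = 4 - 2 + 1 = 3
  Position 0: "to"
  Position 1: "or"
  Position 2: "rn"
Bigrams = "to", "or", "rn"


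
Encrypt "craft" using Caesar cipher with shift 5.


Word: "craft"
Shift: 5
Each letter → (letter + shift) mod 26:
  'c' (2) + 5 = 7 → 'h'
  'r' (17) + 5 = 22 → 'w'
  'a' (0) + 5 = 5 → 'f'
  'f' (5) + 5 = 10 → 'k'
  't' (19) + 5 = 24 → 'y'
Result = "hwfky"


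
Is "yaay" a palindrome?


Word: "yaay"
Reversed: "yaay"
Forward == Backward? yaay == yaay
Palindrome = Yes


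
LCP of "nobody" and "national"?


Word 1: "nobody"
Word 2: "national"
Comparing from start:
  Pos 0: 'n' == 'n'
  Pos 1: 'o' != 'a' (stop)
LCP = "n" (length 1)


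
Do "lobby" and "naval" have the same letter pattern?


Pattern of "lobby": [0, 1, 2, 2, 3]
Pattern of "naval": [0, 1, 2, 1, 3]
Patterns do not match
Same pattern = No


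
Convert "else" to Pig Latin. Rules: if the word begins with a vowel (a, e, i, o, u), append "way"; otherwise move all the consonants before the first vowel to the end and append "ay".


Word: "else"
Starts with vowel → add 'way'
Pig Latin = "elseway"


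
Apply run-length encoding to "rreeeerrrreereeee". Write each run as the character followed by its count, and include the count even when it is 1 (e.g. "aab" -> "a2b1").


String: "rreeeerrrreereeee"
Scanning for consecutive runs:
  'r' x 2
  'e' x 4
  'r' x 4
  'e' x 2
  'r' x 1
  'e' x 4
RLE = "r2e4r4e2r1e4"


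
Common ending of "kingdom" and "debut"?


Word 1: "kingdom"
Word 2: "debut"
Comparing from end:
  Pos -1: 'm' != 't' (stop)
LCS = "" (length 0)


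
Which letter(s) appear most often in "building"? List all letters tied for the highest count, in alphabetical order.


Word: "building"
Letter counts:
  'b': 1
  'd': 1
  'g': 1
  'i': 2
  'l': 1
  'n': 1
  'u': 1
Maximum count = 2
Most frequent = 'i' (2 times each)


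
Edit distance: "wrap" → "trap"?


Word 1: "wrap" (length 4)
Word 2: "trap" (length 4)
One optimal edit sequence (insert/delete/substitute each cost 1):
  1. substitute 'w' -> 't'  (+1)
  2. keep 'r'
  3. keep 'a'
  4. keep 'p'
Total edit operations: 1
Edit distance = 1


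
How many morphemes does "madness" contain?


Word: "madness"
Morphemes: mad | -ness
Each morpheme carries meaning
= 2 morphemes


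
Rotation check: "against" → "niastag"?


Word: "against", Candidate: "niastag"
Method: check if candidate is substring of word+word
"againstagainst" contains "niastag"? No
Is rotation = No


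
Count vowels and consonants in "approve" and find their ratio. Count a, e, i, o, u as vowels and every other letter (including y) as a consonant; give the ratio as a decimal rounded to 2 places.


Word: "approve"
Vowels (a,e,i,o,u): 3
Consonants: 4
Ratio = 3/4
= 0.75


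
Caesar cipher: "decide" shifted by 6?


Word: "decide"
Shift: 6
Each letter → (letter + shift) mod 26:
  'd' (3) + 6 = 9 → 'j'
  'e' (4) + 6 = 10 → 'k'
  'c' (2) + 6 = 8 → 'i'
  'i' (8) + 6 = 14 → 'o'
  'd' (3) + 6 = 9 → 'j'
  'e' (4) + 6 = 10 → 'k'
Result = "jkiojk"


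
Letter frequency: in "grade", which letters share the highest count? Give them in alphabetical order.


Word: "grade"
Letter counts:
  'a': 1
  'd': 1
  'e': 1
  'g': 1
  'r': 1
Maximum count = 1
Most frequent = 'a', 'd', 'e', 'g', 'r' (1 time each)


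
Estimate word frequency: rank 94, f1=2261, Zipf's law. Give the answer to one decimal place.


Zipf's law: f(r) = f(1) / r
f(1) = 2261
f(94) = 2261 / 94
= 24.1 occurrences


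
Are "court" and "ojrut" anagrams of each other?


Word 1: "court" → sorted: cortu
Word 2: "ojrut" → sorted: jortu
Same letters? cortu != jortu
Anagram = No


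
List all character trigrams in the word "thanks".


Word: "thanks" (length 6)
Number of trigrams = 6 - 3 + 1 = 4
  Position 0: "tha"
  Position 1: "han"
  Position 2: "ank"
  Position 3: "nks"
Trigrams = "tha", "han", "ank", "nks"


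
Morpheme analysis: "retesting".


Word: "retesting"
Morphemes: re- + test + -ing
Each morpheme carries meaning
= 3 morphemes


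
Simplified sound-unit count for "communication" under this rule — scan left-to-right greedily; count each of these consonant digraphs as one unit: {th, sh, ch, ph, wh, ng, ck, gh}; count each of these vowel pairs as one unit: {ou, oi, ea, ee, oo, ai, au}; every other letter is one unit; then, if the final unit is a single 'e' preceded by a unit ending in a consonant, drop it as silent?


Word: "communication" (13 letters)
Left-to-right scan:
  1. 'c' (letter)
  2. 'o' (letter)
  3. 'm' (letter)
  4. 'm' (letter)
  5. 'u' (letter)
  6. 'n' (letter)
  7. 'i' (letter)
  8. 'c' (letter)
  9. 'a' (letter)
  10. 't' (letter)
  11. 'i' (letter)
  12. 'o' (letter)
  13. 'n' (letter)
Units from scan: 13
Sound units = 13 units


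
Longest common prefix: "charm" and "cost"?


Word 1: "charm"
Word 2: "cost"
Comparing from start:
  Pos 0: 'c' == 'c'
  Pos 1: 'h' != 'o' (stop)
LCP = "c" (length 1)


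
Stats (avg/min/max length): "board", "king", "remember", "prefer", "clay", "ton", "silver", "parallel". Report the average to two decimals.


Lengths: "board"=5, "king"=4, "remember"=8, "prefer"=6, "clay"=4, "ton"=3, "silver"=6, "parallel"=8
Sum = 44, Count = 8
Average = 44/8 = 5.50
= avg=5.50, min=3, max=8


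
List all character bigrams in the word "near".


Word: "near" (length 4)
Number of bigrams = 4 - 2 + 1 = 3
  Position 0: "ne"
  Position 1: "ea"
  Position 2: "ar"
Bigrams = "ne", "ea", "ar"


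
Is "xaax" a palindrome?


Word: "xaax"
Reversed: "xaax"
Forward == Backward? xaax == xaax
Palindrome = Yes


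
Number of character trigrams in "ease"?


Word: "ease" (length 4)
Number of 3-grams = length - 3 + 1 = 4 - 3 + 1
= 2


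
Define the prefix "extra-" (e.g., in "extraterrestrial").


Prefix: extra-
As in: extraterrestrial -> extra- + terrestrial
Meaning = beyond


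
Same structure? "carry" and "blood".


Pattern of "carry": [0, 1, 2, 2, 3]
Pattern of "blood": [0, 1, 2, 2, 3]
Patterns match
Same pattern = Yes
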